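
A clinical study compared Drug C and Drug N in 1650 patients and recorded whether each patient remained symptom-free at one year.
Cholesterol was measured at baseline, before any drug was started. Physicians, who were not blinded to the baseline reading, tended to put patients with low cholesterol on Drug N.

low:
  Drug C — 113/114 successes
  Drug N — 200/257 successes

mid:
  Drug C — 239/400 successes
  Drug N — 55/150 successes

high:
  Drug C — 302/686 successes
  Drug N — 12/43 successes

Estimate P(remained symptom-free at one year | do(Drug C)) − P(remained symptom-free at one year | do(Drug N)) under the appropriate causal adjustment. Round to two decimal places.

Cholesterol differs across drugs for reasons unrelated to any effect of the drug itself, and it separately predicts the outcome — a classic confounder. We must compare within cholesterol levels.
Adjusting over the population distribution of cholesterol: 0.225·(0.991−0.778) + 0.333·(0.598−0.367) + 0.442·(0.440−0.279) = +0.196.

+0.20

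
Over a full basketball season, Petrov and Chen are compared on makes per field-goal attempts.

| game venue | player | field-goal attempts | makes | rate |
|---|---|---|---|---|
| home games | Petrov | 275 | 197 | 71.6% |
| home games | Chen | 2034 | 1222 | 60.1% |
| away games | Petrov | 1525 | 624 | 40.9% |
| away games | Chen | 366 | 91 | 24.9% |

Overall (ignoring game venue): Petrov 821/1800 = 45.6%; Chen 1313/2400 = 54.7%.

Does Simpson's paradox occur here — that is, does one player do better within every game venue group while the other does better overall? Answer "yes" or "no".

Within each game venue level (home games 71.6% vs 60.1%; away games 40.9% vs 24.9%), Petrov has the higher rate every time. Pooled: 45.6% vs 54.7% — Chen has the higher rate overall. The two comparisons disagree.

yes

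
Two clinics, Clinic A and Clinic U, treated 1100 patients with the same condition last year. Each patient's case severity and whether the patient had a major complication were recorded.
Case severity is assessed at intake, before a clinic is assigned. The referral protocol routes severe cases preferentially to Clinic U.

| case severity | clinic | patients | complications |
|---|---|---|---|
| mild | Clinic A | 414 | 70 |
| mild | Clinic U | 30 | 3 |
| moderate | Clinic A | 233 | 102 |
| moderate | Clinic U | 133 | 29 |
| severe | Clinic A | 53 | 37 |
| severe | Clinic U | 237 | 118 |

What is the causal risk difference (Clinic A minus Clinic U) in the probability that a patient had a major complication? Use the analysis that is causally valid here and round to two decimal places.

Nothing the clinic does changes case severity; the imbalance is an allocation artefact. With case severity also predicting the outcome, the pooled figure is confounded, and the within-stratum comparison is the causal one.
Adjusting over the population distribution of case severity: 0.404·(0.169−0.100) + 0.333·(0.438−0.218) + 0.264·(0.698−0.498) = +0.154.

+0.15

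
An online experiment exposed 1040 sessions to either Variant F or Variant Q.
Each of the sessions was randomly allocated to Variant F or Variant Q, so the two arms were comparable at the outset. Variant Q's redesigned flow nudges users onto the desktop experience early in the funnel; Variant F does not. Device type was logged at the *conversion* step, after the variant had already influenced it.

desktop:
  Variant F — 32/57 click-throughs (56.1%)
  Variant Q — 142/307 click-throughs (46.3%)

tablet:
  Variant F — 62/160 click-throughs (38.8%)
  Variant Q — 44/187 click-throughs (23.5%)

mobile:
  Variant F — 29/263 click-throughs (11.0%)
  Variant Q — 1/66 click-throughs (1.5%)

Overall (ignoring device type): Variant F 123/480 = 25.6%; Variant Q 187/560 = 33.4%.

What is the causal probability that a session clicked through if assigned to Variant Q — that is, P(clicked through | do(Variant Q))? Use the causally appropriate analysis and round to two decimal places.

Within every device type level Variant F has the higher rate, yet pooled Variant Q does — Simpson's reversal.
Device type is downstream of the variant. One should not condition on a consequence of treatment, so the overall rates are the right comparison.
So P(outcome | do(Variant Q)) is just the pooled rate for Variant Q: 187/560 = 0.334.

0.33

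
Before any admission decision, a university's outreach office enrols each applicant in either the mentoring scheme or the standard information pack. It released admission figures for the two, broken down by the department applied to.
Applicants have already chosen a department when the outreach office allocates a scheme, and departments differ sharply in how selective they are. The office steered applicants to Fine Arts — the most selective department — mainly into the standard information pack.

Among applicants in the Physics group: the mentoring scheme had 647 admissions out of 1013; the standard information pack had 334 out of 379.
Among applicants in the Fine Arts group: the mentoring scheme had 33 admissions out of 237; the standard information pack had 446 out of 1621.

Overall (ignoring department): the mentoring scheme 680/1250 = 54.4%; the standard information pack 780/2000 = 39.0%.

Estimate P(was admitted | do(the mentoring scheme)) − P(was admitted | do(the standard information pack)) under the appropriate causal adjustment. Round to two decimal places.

The imbalance in department arose from how applicants were allocated, not from anything the outreach scheme did; and department independently affects the outcome. The pooled gap is confounded — condition on department.
Adjusting over the population distribution of department: 0.428·(0.639−0.881) + 0.572·(0.139−0.275) = -0.182.

-0.18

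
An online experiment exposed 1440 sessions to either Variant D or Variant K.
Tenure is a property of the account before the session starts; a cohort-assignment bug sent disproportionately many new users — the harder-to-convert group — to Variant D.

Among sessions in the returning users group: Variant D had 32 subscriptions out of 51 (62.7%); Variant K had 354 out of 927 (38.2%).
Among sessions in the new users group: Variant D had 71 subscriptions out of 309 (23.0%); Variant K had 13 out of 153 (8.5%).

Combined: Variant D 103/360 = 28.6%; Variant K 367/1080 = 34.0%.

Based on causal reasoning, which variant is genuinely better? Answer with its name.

Here user tenure is a common cause — it drives both which variant a case falls under and the outcome. The crude comparison mixes populations; the stratum-specific rates are the causally relevant ones.
Within each level — returning users: 62.7% vs 38.2%; new users: 23.0% vs 8.5% — Variant D is higher every time.

Variant D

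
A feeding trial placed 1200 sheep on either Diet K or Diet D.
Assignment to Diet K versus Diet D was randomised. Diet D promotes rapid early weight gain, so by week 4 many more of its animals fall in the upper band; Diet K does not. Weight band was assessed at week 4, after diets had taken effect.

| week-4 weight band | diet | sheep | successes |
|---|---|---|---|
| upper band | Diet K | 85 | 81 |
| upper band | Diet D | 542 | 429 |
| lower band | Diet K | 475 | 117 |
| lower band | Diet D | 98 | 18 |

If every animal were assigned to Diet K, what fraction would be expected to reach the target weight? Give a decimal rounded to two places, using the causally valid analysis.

0.35

Stratifying would compare diets among sheep the diets themselves sorted into week-4 weight band groups — a form of selection on an intermediate. The unconditioned pooled rates give the total causal effect.
So P(outcome | do(Diet K)) is just the pooled rate for Diet K: 198/560 = 0.354.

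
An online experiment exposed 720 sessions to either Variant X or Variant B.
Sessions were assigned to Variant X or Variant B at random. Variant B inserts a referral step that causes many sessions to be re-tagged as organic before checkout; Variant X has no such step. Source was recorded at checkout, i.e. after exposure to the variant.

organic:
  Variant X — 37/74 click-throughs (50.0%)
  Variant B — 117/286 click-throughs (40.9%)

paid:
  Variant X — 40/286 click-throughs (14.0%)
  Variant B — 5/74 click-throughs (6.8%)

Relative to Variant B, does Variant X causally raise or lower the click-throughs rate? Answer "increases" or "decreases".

Within every traffic source level Variant X has the higher rate, yet pooled Variant B does — Simpson's reversal.
The distribution of traffic source is itself part of what the variant does — it is an intermediate outcome. Holding it fixed would remove that part of the effect; the total effect is the pooled difference.
Pooled: Variant X 21.4% vs Variant B 33.9%; Variant B is higher overall.

decreases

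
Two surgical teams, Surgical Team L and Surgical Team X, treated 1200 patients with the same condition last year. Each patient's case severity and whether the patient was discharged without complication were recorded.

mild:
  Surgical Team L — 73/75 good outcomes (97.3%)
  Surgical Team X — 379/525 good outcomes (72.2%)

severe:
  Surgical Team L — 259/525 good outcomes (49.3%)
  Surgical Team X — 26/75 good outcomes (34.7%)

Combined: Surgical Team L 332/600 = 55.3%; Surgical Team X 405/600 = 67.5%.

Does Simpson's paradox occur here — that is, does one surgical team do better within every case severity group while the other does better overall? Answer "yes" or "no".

Within each case severity level (mild 97.3% vs 72.2%; severe 49.3% vs 34.7%), Surgical Team L has the higher rate every time. Pooled: 55.3% vs 67.5% — Surgical Team X has the higher rate overall. The two comparisons disagree.

yes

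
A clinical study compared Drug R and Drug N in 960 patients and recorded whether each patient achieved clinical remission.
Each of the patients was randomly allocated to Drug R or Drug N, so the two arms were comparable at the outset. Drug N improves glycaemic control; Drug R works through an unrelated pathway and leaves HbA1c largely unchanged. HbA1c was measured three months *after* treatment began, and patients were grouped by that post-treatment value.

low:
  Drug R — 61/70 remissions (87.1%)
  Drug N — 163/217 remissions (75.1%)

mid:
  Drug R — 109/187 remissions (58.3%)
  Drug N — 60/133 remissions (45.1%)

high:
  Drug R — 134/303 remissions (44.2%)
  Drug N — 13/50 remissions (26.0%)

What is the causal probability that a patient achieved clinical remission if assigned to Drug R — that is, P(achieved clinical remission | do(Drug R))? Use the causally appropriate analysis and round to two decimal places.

The HbA1c-specific comparison favours Drug R throughout, but the pooled figures favour Drug N. The question is whether to condition on HbA1c.
HbA1c is downstream of the drug. One should not condition on a consequence of treatment, so the overall rates are the right comparison.
So P(outcome | do(Drug R)) is just the pooled rate for Drug R: 304/560 = 0.543.

0.54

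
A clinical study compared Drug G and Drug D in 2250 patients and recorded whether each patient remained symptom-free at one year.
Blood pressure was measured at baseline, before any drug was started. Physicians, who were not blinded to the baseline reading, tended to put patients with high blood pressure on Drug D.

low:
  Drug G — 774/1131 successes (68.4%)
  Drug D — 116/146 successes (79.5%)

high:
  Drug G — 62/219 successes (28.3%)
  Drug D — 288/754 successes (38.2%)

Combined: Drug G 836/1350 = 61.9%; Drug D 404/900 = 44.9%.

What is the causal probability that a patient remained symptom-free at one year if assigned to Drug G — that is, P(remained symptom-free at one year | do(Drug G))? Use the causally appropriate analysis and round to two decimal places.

Drug D is higher inside every blood pressure stratum but Drug G is higher in aggregate. Whether to stratify depends on how blood pressure relates to the drug.
The imbalance in blood pressure arose from how patients were allocated, not from anything the drug did; and blood pressure independently affects the outcome. The pooled gap is confounded — condition on blood pressure.
Standardising Drug G to the population blood pressure mix: 0.568·774/1131 + 0.432·62/219 = 0.511.

0.51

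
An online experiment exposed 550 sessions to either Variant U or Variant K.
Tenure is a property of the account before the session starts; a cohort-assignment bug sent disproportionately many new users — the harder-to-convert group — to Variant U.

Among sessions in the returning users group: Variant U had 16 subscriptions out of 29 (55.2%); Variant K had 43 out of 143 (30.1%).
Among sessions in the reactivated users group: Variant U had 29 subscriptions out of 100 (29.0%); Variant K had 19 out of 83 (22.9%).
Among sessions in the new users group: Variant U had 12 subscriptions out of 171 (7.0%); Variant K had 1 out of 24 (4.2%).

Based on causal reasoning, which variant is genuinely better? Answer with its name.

Variant U

Variant U is higher inside every user tenure stratum but Variant K is higher in aggregate. Whether to stratify depends on how user tenure relates to the variant.
The imbalance in user tenure arose from how sessions were allocated, not from anything the variant did; and user tenure independently affects the outcome. The pooled gap is confounded — condition on user tenure.
Within each level — returning users: 55.2% vs 30.1%; reactivated users: 29.0% vs 22.9%; new users: 7.0% vs 4.2% — Variant U is higher every time.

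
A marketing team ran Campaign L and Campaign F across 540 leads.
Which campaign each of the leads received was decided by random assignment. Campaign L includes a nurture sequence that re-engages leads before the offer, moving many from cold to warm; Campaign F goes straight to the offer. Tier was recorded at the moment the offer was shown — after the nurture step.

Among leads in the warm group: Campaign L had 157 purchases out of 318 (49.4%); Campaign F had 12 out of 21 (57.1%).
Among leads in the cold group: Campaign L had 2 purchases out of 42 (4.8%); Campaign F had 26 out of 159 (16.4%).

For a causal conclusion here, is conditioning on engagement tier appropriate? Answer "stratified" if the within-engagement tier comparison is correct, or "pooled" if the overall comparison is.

pooled

Engagement tier is downstream of the campaign. One should not condition on a consequence of treatment, so the overall rates are the right comparison.
Pooled: Campaign L 44.2% vs Campaign F 21.1%; Campaign L is higher overall.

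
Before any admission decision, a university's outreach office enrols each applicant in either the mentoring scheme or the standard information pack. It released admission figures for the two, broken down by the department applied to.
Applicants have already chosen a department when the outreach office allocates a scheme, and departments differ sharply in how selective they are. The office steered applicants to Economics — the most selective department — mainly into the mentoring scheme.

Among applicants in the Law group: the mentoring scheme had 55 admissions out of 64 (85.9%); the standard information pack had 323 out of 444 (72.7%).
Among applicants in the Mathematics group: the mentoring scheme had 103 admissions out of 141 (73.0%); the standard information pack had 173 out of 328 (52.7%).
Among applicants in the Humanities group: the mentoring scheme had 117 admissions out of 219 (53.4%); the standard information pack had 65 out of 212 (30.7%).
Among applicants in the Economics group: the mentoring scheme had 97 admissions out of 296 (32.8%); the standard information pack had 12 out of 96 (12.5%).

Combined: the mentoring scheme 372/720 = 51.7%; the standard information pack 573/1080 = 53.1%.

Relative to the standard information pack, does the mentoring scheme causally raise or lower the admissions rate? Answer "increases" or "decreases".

increases

the mentoring scheme is higher inside every department stratum but the standard information pack is higher in aggregate. Whether to stratify depends on how department relates to the outreach scheme.
Here department is a common cause — it drives both which outreach scheme a case falls under and the outcome. The crude comparison mixes populations; the stratum-specific rates are the causally relevant ones.
Within each level — Law: 85.9% vs 72.7%; Mathematics: 73.0% vs 52.7%; Humanities: 53.4% vs 30.7%; Economics: 32.8% vs 12.5% — the mentoring scheme is higher every time.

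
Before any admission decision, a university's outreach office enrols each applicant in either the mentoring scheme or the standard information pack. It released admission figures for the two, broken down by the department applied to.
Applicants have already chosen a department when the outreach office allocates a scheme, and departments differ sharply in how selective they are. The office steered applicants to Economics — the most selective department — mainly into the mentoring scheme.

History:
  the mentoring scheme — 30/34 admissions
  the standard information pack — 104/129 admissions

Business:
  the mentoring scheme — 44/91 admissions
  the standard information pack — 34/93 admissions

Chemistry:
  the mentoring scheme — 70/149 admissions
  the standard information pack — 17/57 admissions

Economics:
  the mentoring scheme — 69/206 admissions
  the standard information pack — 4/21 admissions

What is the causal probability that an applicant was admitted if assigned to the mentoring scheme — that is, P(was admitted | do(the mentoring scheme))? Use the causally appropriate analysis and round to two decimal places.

Department differs across outreach schemes for reasons unrelated to any effect of the outreach scheme itself, and it separately predicts the outcome — a classic confounder. We must compare within department levels.
Standardising the mentoring scheme to the population department mix: 0.209·30/34 + 0.236·44/91 + 0.264·70/149 + 0.291·69/206 = 0.520.

0.52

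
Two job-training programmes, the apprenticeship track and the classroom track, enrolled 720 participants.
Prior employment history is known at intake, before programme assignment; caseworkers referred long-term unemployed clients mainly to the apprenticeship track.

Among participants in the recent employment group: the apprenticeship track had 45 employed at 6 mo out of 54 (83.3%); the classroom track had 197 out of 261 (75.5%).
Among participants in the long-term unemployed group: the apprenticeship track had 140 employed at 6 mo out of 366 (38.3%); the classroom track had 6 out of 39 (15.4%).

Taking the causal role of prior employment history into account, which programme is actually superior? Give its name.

The prior employment history-specific comparison favours the apprenticeship track throughout, but the pooled figures favour the classroom track. The question is whether to condition on prior employment history.
The imbalance in prior employment history arose from how participants were allocated, not from anything the programme did; and prior employment history independently affects the outcome. The pooled gap is confounded — condition on prior employment history.
Within each level — recent employment: 83.3% vs 75.5%; long-term unemployed: 38.3% vs 15.4% — the apprenticeship track is higher every time.

the apprenticeship track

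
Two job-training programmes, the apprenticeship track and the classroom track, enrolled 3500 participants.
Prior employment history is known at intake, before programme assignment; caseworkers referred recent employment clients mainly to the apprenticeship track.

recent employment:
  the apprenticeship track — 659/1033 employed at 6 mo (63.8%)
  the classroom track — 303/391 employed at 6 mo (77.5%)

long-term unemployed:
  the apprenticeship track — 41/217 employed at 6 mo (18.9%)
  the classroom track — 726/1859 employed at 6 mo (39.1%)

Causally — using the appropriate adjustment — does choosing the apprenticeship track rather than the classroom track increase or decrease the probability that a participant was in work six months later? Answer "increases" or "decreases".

decreases

Prior employment history differs across programmes for reasons unrelated to any effect of the programme itself, and it separately predicts the outcome — a classic confounder. We must compare within prior employment history levels.
Within each level — recent employment: 63.8% vs 77.5%; long-term unemployed: 18.9% vs 39.1% — the classroom track is higher every time.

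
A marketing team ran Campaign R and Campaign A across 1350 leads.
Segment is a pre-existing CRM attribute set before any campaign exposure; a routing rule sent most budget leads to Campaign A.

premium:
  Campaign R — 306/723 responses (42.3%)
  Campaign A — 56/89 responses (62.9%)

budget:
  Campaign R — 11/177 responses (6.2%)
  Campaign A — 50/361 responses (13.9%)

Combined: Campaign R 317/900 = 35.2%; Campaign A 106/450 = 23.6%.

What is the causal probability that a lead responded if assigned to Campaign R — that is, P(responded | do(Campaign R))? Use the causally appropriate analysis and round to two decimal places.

0.28

Here customer segment is a common cause — it drives both which campaign a case falls under and the outcome. The crude comparison mixes populations; the stratum-specific rates are the causally relevant ones.
Standardising Campaign R to the population customer segment mix: 0.601·306/723 + 0.399·11/177 = 0.279.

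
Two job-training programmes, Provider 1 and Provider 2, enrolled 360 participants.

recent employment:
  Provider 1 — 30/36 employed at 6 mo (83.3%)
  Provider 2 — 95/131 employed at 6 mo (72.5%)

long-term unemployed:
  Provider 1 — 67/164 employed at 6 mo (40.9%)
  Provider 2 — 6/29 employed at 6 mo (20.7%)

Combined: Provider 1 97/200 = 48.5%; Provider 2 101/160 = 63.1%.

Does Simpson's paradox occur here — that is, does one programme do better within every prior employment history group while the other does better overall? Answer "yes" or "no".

Within each prior employment history level (recent employment 83.3% vs 72.5%; long-term unemployed 40.9% vs 20.7%), Provider 1 has the higher rate every time. Pooled: 48.5% vs 63.1% — Provider 2 has the higher rate overall. The two comparisons disagree.

yes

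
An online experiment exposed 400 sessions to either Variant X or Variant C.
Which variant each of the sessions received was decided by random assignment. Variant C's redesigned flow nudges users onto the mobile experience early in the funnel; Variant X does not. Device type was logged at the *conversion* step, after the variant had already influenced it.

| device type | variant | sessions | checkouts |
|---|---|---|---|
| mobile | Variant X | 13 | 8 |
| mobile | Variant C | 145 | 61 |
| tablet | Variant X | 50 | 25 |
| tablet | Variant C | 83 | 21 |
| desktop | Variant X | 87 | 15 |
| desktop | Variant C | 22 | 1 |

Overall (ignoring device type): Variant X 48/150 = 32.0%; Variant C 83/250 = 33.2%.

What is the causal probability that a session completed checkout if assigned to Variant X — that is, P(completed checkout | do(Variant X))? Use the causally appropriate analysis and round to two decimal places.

Variant X is higher inside every device type stratum but Variant C is higher in aggregate. Whether to stratify depends on how device type relates to the variant.
Device type is recorded after the variant and is itself shifted by it — it sits on the causal path from variant to outcome. Conditioning on a mediator would strip out part of the effect we want; the pooled comparison gives the total causal effect.
So P(outcome | do(Variant X)) is just the pooled rate for Variant X: 48/150 = 0.320.

0.32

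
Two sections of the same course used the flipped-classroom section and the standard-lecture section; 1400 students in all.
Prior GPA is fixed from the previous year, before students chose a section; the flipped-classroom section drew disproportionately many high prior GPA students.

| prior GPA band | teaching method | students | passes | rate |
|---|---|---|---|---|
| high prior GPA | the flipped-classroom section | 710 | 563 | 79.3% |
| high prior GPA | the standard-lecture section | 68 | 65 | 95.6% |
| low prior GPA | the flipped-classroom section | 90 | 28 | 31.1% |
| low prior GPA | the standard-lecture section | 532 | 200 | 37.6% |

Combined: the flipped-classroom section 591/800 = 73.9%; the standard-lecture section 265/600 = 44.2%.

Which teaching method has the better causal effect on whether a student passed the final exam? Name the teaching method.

the standard-lecture section

Within every prior GPA band level the standard-lecture section has the higher rate, yet pooled the flipped-classroom section does — Simpson's reversal.
Nothing the teaching method does changes prior GPA band; the imbalance is an allocation artefact. With prior GPA band also predicting the outcome, the pooled figure is confounded, and the within-stratum comparison is the causal one.
Within each level — high prior GPA: 79.3% vs 95.6%; low prior GPA: 31.1% vs 37.6% — the standard-lecture section is higher every time.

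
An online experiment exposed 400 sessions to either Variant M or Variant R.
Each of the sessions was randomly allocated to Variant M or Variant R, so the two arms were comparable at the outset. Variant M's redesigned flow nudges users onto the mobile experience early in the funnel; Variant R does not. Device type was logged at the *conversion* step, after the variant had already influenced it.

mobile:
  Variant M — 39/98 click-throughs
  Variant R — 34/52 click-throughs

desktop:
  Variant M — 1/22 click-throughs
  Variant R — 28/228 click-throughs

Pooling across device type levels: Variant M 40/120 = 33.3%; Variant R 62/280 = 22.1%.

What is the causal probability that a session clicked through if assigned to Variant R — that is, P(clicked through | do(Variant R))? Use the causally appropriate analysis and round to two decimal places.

Device type here is a post-treatment variable shaped by the variant; conditioning on it would introduce bias rather than remove it. The overall comparison is the causal one.
So P(outcome | do(Variant R)) is just the pooled rate for Variant R: 62/280 = 0.221.

0.22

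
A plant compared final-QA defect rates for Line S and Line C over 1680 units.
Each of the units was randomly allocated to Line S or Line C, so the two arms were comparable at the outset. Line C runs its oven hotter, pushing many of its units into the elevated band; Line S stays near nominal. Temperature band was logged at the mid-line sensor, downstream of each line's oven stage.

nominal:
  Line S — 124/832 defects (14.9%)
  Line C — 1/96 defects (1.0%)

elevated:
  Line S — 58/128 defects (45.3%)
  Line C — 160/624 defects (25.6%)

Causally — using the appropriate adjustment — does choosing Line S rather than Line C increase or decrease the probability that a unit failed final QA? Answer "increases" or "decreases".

decreases

In-process temperature band lies on the pathway line → in-process temperature band → outcome, so adjusting for it blocks the indirect effect. For the total causal effect of line, use the unadjusted pooled rates.
Pooled: Line S 19.0% vs Line C 22.4%; Line S is lower overall.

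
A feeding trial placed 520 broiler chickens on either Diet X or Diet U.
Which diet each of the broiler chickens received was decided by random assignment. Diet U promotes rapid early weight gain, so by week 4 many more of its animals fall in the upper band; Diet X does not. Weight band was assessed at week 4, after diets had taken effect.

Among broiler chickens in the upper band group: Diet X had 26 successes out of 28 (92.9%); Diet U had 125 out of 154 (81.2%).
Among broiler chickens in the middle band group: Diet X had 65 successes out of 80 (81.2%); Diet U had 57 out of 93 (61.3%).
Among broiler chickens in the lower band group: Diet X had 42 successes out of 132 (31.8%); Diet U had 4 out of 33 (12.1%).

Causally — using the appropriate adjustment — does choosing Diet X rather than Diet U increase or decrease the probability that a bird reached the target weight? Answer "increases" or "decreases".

Week-4 weight band is downstream of the diet. One should not condition on a consequence of treatment, so the overall rates are the right comparison.
Pooled: Diet X 55.4% vs Diet U 66.4%; Diet U is higher overall.

decreases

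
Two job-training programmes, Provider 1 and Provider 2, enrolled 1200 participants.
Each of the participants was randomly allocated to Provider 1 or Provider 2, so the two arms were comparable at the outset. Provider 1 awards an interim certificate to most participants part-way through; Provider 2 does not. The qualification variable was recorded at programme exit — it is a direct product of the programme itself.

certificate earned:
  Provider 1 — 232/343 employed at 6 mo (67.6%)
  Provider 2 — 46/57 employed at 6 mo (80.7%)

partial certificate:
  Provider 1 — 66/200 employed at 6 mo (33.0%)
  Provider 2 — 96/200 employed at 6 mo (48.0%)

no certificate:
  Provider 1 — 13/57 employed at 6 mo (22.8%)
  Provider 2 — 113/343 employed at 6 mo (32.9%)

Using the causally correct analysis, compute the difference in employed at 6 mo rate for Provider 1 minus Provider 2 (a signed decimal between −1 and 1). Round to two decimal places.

+0.09

Qualification attained during the programme is downstream of the programme. One should not condition on a consequence of treatment, so the overall rates are the right comparison.
The causal difference is the pooled difference: 0.518 − 0.425 = +0.093.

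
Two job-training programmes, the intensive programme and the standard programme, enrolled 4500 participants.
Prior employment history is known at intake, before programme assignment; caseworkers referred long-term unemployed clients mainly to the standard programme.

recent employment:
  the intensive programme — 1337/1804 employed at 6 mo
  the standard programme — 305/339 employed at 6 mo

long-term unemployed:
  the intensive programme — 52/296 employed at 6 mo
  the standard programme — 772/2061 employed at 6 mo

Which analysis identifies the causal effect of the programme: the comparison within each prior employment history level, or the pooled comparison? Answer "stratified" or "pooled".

The stratified and pooled comparisons disagree (the standard programme wins within each prior employment history; the intensive programme wins overall), so the answer turns on the causal role of prior employment history.
Since prior employment history is a pre-existing factor (not a product of the programme) and it affects the outcome on its own, it is a confounder. The stratified rates, not the pooled rate, identify the causal effect.
Within each level — recent employment: 74.1% vs 90.0%; long-term unemployed: 17.6% vs 37.5% — the standard programme is higher every time.

stratified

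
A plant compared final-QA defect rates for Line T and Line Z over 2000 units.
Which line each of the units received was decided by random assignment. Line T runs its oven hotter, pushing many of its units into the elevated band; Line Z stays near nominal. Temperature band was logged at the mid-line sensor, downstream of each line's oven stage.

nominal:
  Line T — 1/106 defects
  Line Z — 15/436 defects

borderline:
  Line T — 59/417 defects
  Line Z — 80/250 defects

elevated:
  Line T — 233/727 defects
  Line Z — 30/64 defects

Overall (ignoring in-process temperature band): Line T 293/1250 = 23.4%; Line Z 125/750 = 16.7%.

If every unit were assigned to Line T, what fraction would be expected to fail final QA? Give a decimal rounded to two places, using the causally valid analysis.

0.23

The in-process temperature band-specific comparison favours Line T throughout, but the pooled figures favour Line Z. The question is whether to condition on in-process temperature band.
In-process temperature band lies on the pathway line → in-process temperature band → outcome, so adjusting for it blocks the indirect effect. For the total causal effect of line, use the unadjusted pooled rates.
So P(outcome | do(Line T)) is just the pooled rate for Line T: 293/1250 = 0.234.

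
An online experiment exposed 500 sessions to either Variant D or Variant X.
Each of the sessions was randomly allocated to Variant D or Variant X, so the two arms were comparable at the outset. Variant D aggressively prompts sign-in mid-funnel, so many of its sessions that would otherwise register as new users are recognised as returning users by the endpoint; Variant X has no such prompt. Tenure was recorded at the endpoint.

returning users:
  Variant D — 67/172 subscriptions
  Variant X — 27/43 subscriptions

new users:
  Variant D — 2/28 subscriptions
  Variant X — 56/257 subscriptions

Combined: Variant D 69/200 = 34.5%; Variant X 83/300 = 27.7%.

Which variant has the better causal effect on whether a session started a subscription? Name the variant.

User tenure lies on the pathway variant → user tenure → outcome, so adjusting for it blocks the indirect effect. For the total causal effect of variant, use the unadjusted pooled rates.
Pooled: Variant D 34.5% vs Variant X 27.7%; Variant D is higher overall.

Variant D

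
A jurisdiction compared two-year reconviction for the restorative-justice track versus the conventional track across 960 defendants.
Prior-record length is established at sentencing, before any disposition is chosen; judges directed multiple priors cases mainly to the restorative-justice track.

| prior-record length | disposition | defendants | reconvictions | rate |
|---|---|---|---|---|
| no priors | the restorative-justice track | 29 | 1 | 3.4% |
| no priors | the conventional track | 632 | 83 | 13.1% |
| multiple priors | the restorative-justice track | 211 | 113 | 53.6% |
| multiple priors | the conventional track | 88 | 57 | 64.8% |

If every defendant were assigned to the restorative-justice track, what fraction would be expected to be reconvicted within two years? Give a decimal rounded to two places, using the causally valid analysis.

Nothing the disposition does changes prior-record length; the imbalance is an allocation artefact. With prior-record length also predicting the outcome, the pooled figure is confounded, and the within-stratum comparison is the causal one.
Standardising the restorative-justice track to the population prior-record length mix: 0.689·1/29 + 0.311·113/211 = 0.191.

0.19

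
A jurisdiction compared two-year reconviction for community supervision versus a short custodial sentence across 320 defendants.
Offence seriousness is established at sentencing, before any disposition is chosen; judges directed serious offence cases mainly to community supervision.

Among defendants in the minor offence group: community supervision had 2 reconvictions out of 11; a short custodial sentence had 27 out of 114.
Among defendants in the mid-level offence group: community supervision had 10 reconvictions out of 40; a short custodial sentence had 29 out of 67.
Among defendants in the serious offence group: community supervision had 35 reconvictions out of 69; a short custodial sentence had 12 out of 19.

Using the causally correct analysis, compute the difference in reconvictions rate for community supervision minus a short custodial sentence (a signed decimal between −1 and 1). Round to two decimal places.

-0.12

The offence seriousness-specific comparison favours community supervision throughout, but the pooled figures favour a short custodial sentence. The question is whether to condition on offence seriousness.
The imbalance in offence seriousness arose from how defendants were allocated, not from anything the disposition did; and offence seriousness independently affects the outcome. The pooled gap is confounded — condition on offence seriousness.
Adjusting over the population distribution of offence seriousness: 0.391·(0.182−0.237) + 0.334·(0.250−0.433) + 0.275·(0.507−0.632) = -0.117.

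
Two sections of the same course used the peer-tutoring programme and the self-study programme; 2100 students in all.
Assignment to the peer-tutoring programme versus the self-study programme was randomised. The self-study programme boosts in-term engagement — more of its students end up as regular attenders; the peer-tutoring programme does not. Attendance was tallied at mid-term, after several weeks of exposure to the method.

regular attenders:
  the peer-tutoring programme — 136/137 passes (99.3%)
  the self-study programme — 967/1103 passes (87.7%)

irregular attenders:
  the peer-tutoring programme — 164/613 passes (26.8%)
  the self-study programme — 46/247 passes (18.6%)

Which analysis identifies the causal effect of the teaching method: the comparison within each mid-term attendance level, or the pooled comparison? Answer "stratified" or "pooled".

pooled

Mid-term attendance is downstream of the teaching method. One should not condition on a consequence of treatment, so the overall rates are the right comparison.
Pooled: the peer-tutoring programme 40.0% vs the self-study programme 75.0%; the self-study programme is higher overall.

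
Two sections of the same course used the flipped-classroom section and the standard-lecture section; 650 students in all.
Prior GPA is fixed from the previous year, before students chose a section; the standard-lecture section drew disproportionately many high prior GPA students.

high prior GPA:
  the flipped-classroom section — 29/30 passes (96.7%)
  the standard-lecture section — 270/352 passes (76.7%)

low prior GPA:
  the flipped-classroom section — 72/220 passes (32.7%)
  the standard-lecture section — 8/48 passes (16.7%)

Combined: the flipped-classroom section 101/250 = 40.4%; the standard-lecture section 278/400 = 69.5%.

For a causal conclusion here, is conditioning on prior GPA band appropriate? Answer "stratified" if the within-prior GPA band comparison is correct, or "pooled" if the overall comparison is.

The prior GPA band-specific comparison favours the flipped-classroom section throughout, but the pooled figures favour the standard-lecture section. The question is whether to condition on prior GPA band.
Here prior GPA band is a common cause — it drives both which teaching method a case falls under and the outcome. The crude comparison mixes populations; the stratum-specific rates are the causally relevant ones.
Within each level — high prior GPA: 96.7% vs 76.7%; low prior GPA: 32.7% vs 16.7% — the flipped-classroom section is higher every time.

stratified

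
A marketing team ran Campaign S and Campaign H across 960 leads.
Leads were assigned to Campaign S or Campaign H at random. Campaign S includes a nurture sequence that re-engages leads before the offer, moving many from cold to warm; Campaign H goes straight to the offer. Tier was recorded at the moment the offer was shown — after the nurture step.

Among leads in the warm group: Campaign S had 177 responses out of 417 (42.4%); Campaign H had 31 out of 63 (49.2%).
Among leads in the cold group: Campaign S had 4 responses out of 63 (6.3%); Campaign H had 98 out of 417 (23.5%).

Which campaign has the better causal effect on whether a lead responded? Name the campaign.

Campaign S

Campaign H is higher inside every engagement tier stratum but Campaign S is higher in aggregate. Whether to stratify depends on how engagement tier relates to the campaign.
Engagement tier lies on the pathway campaign → engagement tier → outcome, so adjusting for it blocks the indirect effect. For the total causal effect of campaign, use the unadjusted pooled rates.
Pooled: Campaign S 37.7% vs Campaign H 26.9%; Campaign S is higher overall.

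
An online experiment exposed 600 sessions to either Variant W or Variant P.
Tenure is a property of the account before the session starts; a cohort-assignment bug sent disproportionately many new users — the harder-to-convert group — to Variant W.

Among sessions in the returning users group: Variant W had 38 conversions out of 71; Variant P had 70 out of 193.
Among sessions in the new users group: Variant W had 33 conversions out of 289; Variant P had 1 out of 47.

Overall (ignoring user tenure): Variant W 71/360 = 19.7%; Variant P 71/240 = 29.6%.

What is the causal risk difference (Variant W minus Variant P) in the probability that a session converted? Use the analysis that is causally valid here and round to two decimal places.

User tenure differs across variants for reasons unrelated to any effect of the variant itself, and it separately predicts the outcome — a classic confounder. We must compare within user tenure levels.
Adjusting over the population distribution of user tenure: 0.440·(0.535−0.363) + 0.560·(0.114−0.021) = +0.128.

+0.13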